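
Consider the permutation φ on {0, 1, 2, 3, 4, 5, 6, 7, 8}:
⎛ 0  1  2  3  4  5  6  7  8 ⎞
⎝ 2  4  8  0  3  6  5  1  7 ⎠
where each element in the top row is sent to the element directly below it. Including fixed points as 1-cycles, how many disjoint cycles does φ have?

The cycle decomposition is (0 2 8 7 1 4 3)(5 6), which has 2 cycles (counting 1-cycles).

2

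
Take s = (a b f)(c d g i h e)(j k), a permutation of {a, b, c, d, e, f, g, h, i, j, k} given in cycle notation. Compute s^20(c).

c lies in the 6-cycle (c d g i h e).
Powers repeat with period 6 on this cycle, and 20 mod 6 = 2, so s^20(c) = s^2(c).
Stepping 2 places around the cycle: c → d → g.

g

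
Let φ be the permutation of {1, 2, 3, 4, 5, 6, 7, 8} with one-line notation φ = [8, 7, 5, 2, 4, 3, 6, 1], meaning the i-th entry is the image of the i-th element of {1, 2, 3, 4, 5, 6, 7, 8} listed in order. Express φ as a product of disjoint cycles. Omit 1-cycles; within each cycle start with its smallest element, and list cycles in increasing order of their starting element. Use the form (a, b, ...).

From 1: 1 → 8 → 1, closing the cycle (1, 8).
Continuing from each remaining unvisited element yields (1, 8)(2, 7, 6, 3, 5, 4).

(1, 8)(2, 7, 6, 3, 5, 4)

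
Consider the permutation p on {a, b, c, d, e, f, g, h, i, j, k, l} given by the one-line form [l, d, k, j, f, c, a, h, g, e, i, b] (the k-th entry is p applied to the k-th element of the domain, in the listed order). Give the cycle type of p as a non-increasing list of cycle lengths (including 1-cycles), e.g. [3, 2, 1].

The disjoint cycles are (a, l, b, d, j, e, f, c, k, i, g)(h), with lengths 11, 1 in non-increasing order.

[11, 1]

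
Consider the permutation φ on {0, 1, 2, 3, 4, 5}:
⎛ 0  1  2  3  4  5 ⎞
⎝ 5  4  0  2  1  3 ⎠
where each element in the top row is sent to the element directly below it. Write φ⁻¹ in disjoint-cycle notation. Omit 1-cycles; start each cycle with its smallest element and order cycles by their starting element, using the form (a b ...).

First write φ in disjoint cycles: (0 5 3 2)(1 4).
The inverse reverses every cycle; in canonical form, φ⁻¹ = (0 2 3 5)(1 4).

(0 2 3 5)(1 4)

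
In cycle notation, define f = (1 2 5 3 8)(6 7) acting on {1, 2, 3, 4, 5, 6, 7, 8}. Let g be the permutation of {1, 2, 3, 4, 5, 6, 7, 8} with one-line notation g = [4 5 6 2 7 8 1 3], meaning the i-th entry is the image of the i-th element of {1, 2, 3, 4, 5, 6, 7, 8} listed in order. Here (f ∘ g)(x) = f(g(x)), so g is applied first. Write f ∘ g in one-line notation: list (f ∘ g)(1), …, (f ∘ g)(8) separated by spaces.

4 3 7 5 6 1 2 8

For each element, apply g then f: 1 → 4 → 4; 2 → 5 → 3; 3 → 6 → 7; 4 → 2 → 5; 5 → 7 → 6; 6 → 8 → 1; 7 → 1 → 2; 8 → 3 → 8.
Collecting the images, f ∘ g = [4 3 7 5 6 1 2 8].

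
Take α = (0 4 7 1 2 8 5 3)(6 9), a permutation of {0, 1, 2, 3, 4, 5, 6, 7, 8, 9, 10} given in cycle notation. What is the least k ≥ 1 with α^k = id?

The cycle type of α is (8, 2, 1).
The order of α is the least common multiple of its cycle lengths: lcm(8, 2) = 8.

8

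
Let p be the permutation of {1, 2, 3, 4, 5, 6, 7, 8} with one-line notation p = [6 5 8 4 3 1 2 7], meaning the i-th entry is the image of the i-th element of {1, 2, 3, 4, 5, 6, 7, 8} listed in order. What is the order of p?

Decomposing into disjoint cycles gives cycle lengths 5, 2, 1.
The order of p is the least common multiple of its cycle lengths: lcm(5, 2) = 10.

10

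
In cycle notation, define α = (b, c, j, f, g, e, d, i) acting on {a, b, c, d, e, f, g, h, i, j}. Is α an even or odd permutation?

The cycle lengths are 8, 1, 1.
A cycle is odd iff its length is even; α has 1 even-length cycle, so sgn(α) = (−1)^1 and α is odd.

odd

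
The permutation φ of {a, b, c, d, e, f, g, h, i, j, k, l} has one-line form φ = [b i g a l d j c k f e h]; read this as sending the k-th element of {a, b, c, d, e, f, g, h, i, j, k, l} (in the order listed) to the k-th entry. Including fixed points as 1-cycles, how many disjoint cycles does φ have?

The cycle decomposition is (a, b, i, k, e, l, h, c, g, j, f, d), which has 1 cycle (counting 1-cycles).

1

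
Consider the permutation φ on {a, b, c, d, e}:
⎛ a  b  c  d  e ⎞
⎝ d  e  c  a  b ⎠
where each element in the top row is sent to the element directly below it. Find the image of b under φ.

The entry below b in the array is e, so φ(b) = e.

e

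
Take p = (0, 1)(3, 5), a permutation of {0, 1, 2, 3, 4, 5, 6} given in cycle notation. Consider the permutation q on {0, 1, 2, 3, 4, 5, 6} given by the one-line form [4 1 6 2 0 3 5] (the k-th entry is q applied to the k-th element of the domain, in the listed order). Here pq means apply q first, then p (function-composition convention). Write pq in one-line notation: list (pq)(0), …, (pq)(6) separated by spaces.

For each element, apply q then p: 0 → 4 → 4; 1 → 1 → 0; 2 → 6 → 6; 3 → 2 → 2; 4 → 0 → 1; 5 → 3 → 5; 6 → 5 → 3.
Collecting the images, pq = [4 0 6 2 1 5 3].

4 0 6 2 1 5 3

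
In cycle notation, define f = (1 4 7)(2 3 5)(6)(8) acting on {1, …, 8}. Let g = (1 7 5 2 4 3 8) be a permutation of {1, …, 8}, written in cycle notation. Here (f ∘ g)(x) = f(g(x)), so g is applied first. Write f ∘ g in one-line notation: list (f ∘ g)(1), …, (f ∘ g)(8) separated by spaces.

1 7 8 5 3 6 2 4

For each element, apply g then f: 1 → 7 → 1; 2 → 4 → 7; 3 → 8 → 8; 4 → 3 → 5; 5 → 2 → 3; 6 → 6 → 6; 7 → 5 → 2; 8 → 1 → 4.
Collecting the images, f ∘ g = [1 7 8 5 3 6 2 4].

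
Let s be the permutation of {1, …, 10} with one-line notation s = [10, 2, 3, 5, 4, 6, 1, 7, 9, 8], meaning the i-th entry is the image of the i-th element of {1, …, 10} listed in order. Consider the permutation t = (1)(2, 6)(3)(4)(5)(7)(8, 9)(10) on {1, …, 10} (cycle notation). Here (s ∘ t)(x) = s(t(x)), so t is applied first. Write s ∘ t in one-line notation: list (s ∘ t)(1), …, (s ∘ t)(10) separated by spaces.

10 6 3 5 4 2 1 9 7 8

Chase each element through t then s: 1 → 1 → 10; 2 → 6 → 6; 3 → 3 → 3; 4 → 4 → 5; 5 → 5 → 4; 6 → 2 → 2; 7 → 7 → 1; 8 → 9 → 9; 9 → 8 → 7; 10 → 10 → 8.
Collecting the images, s ∘ t = [10 6 3 5 4 2 1 9 7 8].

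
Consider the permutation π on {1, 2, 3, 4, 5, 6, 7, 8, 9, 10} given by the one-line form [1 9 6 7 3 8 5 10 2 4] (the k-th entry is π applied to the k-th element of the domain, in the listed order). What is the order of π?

14

Decomposing into disjoint cycles gives cycle lengths 7, 2, 1.
The order is lcm(7, 2) = 14.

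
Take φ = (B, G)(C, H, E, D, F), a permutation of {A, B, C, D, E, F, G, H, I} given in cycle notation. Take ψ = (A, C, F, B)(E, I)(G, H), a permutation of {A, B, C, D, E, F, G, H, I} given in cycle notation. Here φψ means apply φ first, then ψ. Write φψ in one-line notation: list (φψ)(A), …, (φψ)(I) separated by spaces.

For each element, apply φ then ψ: A → A → C; B → G → H; C → H → G; D → F → B; E → D → D; F → C → F; G → B → A; H → E → I; I → I → E.
So φψ in one-line form is C H G B D F A I E.

C H G B D F A I E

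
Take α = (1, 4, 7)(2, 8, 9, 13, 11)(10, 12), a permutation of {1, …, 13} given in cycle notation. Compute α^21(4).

4

4 lies in the 3-cycle (1, 4, 7).
Powers repeat with period 3 on this cycle, and 21 mod 3 = 0, so α^21(4) = α^0(4).
So α^21(4) = 4.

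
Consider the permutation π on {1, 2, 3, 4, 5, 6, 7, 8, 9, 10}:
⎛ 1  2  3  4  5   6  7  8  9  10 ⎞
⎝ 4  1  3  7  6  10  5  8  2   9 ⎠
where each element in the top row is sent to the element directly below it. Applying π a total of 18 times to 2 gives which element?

4

Tracing 2 → 1 → … returns to 2 after 8 steps, so 2 lies in an 8-cycle (1 4 7 5 6 10 9 2).
Powers repeat with period 8 on this cycle, and 18 mod 8 = 2, so π^18(2) = π^2(2).
Advancing 2 steps from 2: 2 → 1 → 4.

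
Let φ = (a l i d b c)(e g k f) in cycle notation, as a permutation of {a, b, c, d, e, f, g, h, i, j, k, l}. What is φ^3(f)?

k

f lies in the 4-cycle (e g k f).
Stepping 3 places around the cycle: f → e → g → k.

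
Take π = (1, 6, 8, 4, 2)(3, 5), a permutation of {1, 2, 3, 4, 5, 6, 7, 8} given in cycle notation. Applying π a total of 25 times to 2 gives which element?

2 lies in the 5-cycle (1, 6, 8, 4, 2).
Since the cycle has length 5, π^25 acts on it the same as π^0 (25 mod 5 = 0).
So π^25(2) = 2.

2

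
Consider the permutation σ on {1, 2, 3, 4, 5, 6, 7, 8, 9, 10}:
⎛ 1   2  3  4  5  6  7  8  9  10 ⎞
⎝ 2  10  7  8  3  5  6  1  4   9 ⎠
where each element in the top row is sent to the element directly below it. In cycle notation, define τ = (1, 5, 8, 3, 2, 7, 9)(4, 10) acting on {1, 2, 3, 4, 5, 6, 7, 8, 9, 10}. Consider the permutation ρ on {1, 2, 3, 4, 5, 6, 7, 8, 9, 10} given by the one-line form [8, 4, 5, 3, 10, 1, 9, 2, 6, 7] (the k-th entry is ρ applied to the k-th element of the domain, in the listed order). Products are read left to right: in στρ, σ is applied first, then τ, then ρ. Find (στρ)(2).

Chase 2: σ(2) = 10; τ(10) = 4; ρ(4) = 3. Hence (στρ)(2) = 3.

3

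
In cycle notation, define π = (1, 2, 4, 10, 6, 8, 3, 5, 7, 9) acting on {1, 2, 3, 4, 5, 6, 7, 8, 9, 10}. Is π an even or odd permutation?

The cycle lengths are 10.
A cycle of length ℓ contributes ℓ−1 transpositions, so π is a product of 9 transpositions — odd.

odd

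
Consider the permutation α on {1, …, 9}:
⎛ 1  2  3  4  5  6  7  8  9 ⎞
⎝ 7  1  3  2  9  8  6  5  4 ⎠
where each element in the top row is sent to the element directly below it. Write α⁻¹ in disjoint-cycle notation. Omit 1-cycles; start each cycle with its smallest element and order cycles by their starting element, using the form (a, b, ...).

First write α in disjoint cycles: (1, 7, 6, 8, 5, 9, 4, 2).
Reversing each cycle (and rotating so the smallest element leads) gives α⁻¹ = (1, 2, 4, 9, 5, 8, 6, 7).

(1, 2, 4, 9, 5, 8, 6, 7)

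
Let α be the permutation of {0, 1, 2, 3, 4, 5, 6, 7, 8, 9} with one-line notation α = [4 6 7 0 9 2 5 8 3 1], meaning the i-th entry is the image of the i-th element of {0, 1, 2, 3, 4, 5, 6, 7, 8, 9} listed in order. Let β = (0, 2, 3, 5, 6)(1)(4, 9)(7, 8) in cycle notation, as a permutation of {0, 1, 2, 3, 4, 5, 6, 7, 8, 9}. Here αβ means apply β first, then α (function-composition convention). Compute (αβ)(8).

First apply β: β(8) = 7, then α(7) = 8. Thus (αβ)(8) = 8.

8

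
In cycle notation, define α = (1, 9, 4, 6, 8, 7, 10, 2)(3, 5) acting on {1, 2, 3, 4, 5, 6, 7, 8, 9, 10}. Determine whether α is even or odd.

The cycle lengths are 8, 2.
A cycle is odd iff its length is even; α has 2 even-length cycles, so sgn(α) = (−1)^2 and α is even.

even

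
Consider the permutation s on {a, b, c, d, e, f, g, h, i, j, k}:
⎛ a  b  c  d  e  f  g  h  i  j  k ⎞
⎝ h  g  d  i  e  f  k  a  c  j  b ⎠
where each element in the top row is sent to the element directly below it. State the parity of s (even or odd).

In disjoint-cycle form the cycle lengths are 3, 3, 2, 1, 1, 1.
A cycle of length ℓ contributes ℓ−1 transpositions, so s is a product of 2 + 2 + 1 = 5 transpositions — odd.

odd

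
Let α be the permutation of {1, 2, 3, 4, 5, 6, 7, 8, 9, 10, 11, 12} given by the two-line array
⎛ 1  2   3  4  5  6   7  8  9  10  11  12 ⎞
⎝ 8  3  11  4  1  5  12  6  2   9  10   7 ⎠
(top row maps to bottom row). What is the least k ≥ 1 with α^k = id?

The disjoint-cycle form of α has cycle lengths 5, 4, 2, 1.
The order of α is the least common multiple of its cycle lengths: lcm(5, 4, 2) = 20.

20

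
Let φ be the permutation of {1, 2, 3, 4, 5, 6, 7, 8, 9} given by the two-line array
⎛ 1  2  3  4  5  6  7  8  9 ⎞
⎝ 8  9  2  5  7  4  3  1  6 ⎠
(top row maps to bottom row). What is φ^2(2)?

6

Tracing 2 → 9 → … returns to 2 after 7 steps, so 2 lies in a 7-cycle (2 9 6 4 5 7 3).
Advancing 2 steps from 2: 2 → 9 → 6.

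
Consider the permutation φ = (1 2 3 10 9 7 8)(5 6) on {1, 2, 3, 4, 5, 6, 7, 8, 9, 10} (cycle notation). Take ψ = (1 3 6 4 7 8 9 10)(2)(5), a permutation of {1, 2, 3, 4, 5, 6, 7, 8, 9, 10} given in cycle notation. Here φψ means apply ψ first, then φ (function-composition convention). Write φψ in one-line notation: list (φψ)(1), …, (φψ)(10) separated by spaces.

For each element, apply ψ then φ: 1 → 3 → 10; 2 → 2 → 3; 3 → 6 → 5; 4 → 7 → 8; 5 → 5 → 6; 6 → 4 → 4; 7 → 8 → 1; 8 → 9 → 7; 9 → 10 → 9; 10 → 1 → 2.
So φψ in one-line form is 10 3 5 8 6 4 1 7 9 2.

10 3 5 8 6 4 1 7 9 2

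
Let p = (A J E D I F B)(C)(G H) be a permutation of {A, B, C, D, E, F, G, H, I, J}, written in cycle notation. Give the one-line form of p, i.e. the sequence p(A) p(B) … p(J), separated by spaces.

Each element maps to the next entry in its cycle (wrapping to the front): A→J, B→A, C→C, D→I, E→D, F→B, G→H, H→G, I→F, J→E.
So the one-line form is J A C I D B H G F E.

J A C I D B H G F E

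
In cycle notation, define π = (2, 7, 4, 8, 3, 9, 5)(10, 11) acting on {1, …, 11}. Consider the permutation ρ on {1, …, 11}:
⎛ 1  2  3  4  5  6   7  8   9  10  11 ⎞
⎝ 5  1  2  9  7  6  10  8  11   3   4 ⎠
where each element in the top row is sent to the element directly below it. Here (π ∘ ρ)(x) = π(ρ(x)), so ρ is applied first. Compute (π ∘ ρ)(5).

4

First apply ρ: ρ(5) = 7, then π(7) = 4. Thus (π ∘ ρ)(5) = 4.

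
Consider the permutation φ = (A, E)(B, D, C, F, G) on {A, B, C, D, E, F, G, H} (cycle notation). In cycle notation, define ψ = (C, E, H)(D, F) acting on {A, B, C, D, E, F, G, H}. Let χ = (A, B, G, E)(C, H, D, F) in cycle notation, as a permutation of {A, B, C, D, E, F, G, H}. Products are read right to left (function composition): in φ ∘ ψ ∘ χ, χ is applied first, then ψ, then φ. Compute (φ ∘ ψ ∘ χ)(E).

E

(φ ∘ ψ ∘ χ)(E) = φ(ψ(χ(E))). χ(E) = A, then ψ(A) = A, then φ(A) = E, so the result is E.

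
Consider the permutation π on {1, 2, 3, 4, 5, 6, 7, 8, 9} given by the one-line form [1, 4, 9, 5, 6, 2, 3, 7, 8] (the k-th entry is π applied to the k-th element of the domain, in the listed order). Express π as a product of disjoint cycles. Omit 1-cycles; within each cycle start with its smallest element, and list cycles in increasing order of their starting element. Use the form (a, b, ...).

(2, 4, 5, 6)(3, 9, 8, 7)

From 2: 2 → 4 → 5 → 6 → 2, closing the cycle (2, 4, 5, 6).
Continuing from each remaining unvisited element yields (2, 4, 5, 6)(3, 9, 8, 7).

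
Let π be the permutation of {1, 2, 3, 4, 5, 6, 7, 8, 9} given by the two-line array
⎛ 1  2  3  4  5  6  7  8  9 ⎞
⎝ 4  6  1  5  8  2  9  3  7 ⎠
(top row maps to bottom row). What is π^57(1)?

Tracing 1 → 4 → … returns to 1 after 5 steps, so 1 lies in a 5-cycle (1, 4, 5, 8, 3).
Since the cycle has length 5, π^57 acts on it the same as π^2 (57 mod 5 = 2).
Advancing 2 steps from 1: 1 → 4 → 5.

5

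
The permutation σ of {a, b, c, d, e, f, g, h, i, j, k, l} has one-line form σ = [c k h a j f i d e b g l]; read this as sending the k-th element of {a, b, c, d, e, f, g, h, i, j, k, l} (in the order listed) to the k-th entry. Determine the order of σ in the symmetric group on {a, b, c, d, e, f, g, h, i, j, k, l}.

The disjoint-cycle form of σ has cycle lengths 6, 4, 1, 1.
The order of σ is the least common multiple of its cycle lengths: lcm(6, 4) = 12.

12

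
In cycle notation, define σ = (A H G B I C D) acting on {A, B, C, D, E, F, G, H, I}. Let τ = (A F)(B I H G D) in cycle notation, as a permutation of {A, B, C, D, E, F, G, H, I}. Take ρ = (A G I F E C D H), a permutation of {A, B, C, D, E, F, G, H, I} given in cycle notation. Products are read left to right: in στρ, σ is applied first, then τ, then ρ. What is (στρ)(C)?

B

(στρ)(C) = ρ(τ(σ(C))). σ(C) = D, then τ(D) = B, then ρ(B) = B, so the result is B.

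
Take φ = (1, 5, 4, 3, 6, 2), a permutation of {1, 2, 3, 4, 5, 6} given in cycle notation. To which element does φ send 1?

1 appears in (1, 5, 4, 3, 6, 2); the next entry (wrapping around) is 5.

5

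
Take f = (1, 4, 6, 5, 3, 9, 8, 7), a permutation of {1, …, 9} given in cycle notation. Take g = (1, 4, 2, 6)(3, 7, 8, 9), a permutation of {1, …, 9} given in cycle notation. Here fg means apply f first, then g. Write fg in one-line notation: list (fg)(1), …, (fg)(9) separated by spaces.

(fg)(x) = g(f(x)). Computing each image: g(f(1)) = g(4) = 2, g(f(2)) = g(2) = 6, g(f(3)) = g(9) = 3, g(f(4)) = g(6) = 1, g(f(5)) = g(3) = 7, g(f(6)) = g(5) = 5, g(f(7)) = g(1) = 4, g(f(8)) = g(7) = 8, g(f(9)) = g(8) = 9.
Hence fg = [2 6 3 1 7 5 4 8 9].

2 6 3 1 7 5 4 8 9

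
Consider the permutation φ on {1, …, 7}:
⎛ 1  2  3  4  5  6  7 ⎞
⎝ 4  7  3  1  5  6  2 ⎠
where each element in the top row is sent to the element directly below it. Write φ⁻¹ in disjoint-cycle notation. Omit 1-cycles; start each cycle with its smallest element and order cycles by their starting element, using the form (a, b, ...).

(1, 4)(2, 7)

The cycle decomposition of φ is (1, 4)(2, 7).
The inverse reverses every cycle; in canonical form, φ⁻¹ = (1, 4)(2, 7).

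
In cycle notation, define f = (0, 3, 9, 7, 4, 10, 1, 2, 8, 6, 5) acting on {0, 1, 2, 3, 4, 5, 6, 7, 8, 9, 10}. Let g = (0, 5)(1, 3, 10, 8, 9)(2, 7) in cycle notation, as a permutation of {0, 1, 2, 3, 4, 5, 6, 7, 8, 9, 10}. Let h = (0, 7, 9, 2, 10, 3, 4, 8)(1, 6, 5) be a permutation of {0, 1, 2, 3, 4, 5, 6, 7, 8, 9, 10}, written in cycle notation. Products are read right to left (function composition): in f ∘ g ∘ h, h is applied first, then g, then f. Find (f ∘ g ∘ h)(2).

6

Apply the permutations in order: h(2) = 10, then g(10) = 8, then f(8) = 6. So (f ∘ g ∘ h)(2) = 6.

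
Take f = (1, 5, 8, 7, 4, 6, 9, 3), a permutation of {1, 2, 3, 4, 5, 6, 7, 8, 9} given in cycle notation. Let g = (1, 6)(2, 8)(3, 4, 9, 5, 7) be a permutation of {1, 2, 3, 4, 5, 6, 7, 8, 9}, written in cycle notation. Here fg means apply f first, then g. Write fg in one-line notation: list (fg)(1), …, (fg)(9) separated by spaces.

7 8 6 1 2 5 9 3 4

For each element, apply f then g: 1 → 5 → 7; 2 → 2 → 8; 3 → 1 → 6; 4 → 6 → 1; 5 → 8 → 2; 6 → 9 → 5; 7 → 4 → 9; 8 → 7 → 3; 9 → 3 → 4.
Collecting the images, fg = [7 8 6 1 2 5 9 3 4].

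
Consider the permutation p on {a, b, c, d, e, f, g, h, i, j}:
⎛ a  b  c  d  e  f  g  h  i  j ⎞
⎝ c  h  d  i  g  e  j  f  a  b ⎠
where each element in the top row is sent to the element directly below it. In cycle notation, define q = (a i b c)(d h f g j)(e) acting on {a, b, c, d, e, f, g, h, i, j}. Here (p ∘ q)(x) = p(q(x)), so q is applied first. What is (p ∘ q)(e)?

g

(p ∘ q)(e) = p(q(e)). q(e) = e, then p(e) = g. So (p ∘ q)(e) = g.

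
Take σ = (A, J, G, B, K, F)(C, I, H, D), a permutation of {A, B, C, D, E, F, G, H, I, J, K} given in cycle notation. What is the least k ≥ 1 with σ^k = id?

The disjoint cycles have lengths 6, 4, 1.
The order of σ is the least common multiple of its cycle lengths: lcm(6, 4) = 12.

12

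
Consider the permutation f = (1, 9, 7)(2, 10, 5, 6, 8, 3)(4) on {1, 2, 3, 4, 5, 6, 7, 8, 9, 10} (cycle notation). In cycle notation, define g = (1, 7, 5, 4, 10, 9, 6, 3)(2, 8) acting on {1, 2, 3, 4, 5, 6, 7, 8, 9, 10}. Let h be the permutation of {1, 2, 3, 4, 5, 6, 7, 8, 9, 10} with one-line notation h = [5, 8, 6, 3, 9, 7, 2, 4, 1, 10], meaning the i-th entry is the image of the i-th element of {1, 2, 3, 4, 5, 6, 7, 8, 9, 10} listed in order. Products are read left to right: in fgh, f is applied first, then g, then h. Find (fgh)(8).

Apply the permutations in order: f(8) = 3, then g(3) = 1, then h(1) = 5. So (fgh)(8) = 5.

5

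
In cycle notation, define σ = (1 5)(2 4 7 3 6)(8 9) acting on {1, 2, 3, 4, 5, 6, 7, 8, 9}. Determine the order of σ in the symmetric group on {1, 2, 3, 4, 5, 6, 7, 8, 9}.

The cycle type of σ is (5, 2, 2).
The order of σ is the least common multiple of its cycle lengths: lcm(5, 2, 2) = 10.

10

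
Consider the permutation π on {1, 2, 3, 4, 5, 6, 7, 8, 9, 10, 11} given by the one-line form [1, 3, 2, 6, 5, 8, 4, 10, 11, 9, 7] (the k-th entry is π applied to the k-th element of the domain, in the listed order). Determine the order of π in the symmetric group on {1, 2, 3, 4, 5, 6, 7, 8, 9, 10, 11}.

Decomposing into disjoint cycles gives cycle lengths 7, 2, 1, 1.
The order is lcm(7, 2) = 14.

14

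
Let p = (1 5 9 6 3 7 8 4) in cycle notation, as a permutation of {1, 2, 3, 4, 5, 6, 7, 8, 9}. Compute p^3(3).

3 lies in the 8-cycle (1 5 9 6 3 7 8 4).
Stepping 3 places around the cycle: 3 → 7 → 8 → 4.

4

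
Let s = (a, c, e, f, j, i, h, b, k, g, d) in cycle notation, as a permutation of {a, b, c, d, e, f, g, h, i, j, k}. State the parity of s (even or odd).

even

The cycle lengths are 11.
A cycle is odd iff its length is even; s has 0 even-length cycles, so sgn(s) = (−1)^0 and s is even.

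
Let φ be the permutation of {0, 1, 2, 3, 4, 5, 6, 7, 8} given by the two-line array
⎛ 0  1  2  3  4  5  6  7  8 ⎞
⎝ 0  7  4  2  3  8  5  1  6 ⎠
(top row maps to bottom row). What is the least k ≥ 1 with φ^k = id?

6

Writing φ as disjoint cycles, the cycle lengths are 3, 3, 2, 1.
Since disjoint cycles commute, ord(φ) = lcm(3, 3, 2) = 6.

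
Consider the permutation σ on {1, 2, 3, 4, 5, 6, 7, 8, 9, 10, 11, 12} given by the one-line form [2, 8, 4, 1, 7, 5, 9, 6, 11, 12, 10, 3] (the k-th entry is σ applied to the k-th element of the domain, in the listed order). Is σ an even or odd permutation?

In disjoint-cycle form the cycle lengths are 12.
A cycle of length ℓ contributes ℓ−1 transpositions, so σ is a product of 11 transpositions — odd.

odd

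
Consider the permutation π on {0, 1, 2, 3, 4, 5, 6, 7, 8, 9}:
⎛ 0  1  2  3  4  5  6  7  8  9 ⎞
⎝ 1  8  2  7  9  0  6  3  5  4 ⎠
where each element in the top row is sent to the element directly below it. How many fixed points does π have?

The fixed points (elements with π(x) = x) are {2, 6}, so there are 2.

2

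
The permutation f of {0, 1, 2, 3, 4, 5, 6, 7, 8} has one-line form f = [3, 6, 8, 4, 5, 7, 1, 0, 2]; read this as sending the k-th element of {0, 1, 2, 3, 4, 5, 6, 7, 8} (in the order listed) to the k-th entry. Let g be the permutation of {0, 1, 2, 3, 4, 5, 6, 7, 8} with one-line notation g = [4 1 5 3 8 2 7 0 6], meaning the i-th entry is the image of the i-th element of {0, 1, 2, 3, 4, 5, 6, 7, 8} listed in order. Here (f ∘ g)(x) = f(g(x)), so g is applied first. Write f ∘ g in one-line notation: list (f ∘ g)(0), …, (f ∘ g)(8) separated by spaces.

For each element, apply g then f: 0 → 4 → 5; 1 → 1 → 6; 2 → 5 → 7; 3 → 3 → 4; 4 → 8 → 2; 5 → 2 → 8; 6 → 7 → 0; 7 → 0 → 3; 8 → 6 → 1.
Collecting the images, f ∘ g = [5 6 7 4 2 8 0 3 1].

5 6 7 4 2 8 0 3 1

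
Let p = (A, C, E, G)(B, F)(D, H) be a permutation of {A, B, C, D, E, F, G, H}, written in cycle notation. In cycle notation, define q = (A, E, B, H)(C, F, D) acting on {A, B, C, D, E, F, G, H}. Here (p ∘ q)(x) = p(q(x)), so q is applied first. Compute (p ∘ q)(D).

q(D) = C, then p(C) = E; composing gives (p ∘ q)(D) = E.

E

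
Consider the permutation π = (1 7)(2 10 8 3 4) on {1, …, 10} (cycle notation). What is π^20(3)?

3 lies in the 5-cycle (2 10 8 3 4).
Powers repeat with period 5 on this cycle, and 20 mod 5 = 0, so π^20(3) = π^0(3).
So π^20(3) = 3.

3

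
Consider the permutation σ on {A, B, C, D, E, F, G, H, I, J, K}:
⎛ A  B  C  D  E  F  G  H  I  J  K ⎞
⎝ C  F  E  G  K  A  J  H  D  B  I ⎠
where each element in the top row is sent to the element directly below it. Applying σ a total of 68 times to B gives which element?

Tracing B → F → … returns to B after 10 steps, so B lies in a 10-cycle (A, C, E, K, I, D, G, J, B, F).
On a 10-cycle, σ^10 is the identity, so σ^68 = σ^8 there (68 ≡ 8 mod 10).
Advancing 8 steps from B: B → F → A → C → E → K → I → D → G.

G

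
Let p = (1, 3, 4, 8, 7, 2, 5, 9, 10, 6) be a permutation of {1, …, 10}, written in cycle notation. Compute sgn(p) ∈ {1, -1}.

The cycle lengths are 10.
A cycle of length ℓ contributes ℓ−1 transpositions, so p is a product of 9 transpositions — odd.

-1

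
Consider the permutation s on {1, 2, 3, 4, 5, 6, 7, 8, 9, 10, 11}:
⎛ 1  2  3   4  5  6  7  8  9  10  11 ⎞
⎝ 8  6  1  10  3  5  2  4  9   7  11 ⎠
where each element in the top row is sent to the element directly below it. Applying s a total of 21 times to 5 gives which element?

Tracing 5 → 3 → … returns to 5 after 9 steps, so 5 lies in a 9-cycle (1, 8, 4, 10, 7, 2, 6, 5, 3).
Since the cycle has length 9, s^21 acts on it the same as s^3 (21 mod 9 = 3).
Advancing 3 steps from 5: 5 → 3 → 1 → 8.

8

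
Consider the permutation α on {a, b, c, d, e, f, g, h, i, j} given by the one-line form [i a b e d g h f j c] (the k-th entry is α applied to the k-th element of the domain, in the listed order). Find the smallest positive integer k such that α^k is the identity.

Writing α as disjoint cycles, the cycle lengths are 5, 3, 2.
The order is lcm(5, 3, 2) = 30.

30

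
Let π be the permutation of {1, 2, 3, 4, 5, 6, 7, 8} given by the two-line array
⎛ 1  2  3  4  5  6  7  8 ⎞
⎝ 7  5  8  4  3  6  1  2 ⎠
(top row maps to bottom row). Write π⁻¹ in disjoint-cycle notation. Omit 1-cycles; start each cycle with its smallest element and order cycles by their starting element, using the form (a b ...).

The cycle decomposition of π is (1 7)(2 5 3 8).
Reversing each cycle (and rotating so the smallest element leads) gives π⁻¹ = (1 7)(2 8 3 5).

(1 7)(2 8 3 5)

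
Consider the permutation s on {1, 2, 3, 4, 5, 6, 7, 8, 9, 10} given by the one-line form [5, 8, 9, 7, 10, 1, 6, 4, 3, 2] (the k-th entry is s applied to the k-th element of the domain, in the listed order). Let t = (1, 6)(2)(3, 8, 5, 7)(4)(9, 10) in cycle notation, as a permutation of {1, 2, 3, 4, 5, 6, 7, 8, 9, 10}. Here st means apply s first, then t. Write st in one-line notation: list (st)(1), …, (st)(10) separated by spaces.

(st)(x) = t(s(x)). Computing each image: t(s(1)) = t(5) = 7, t(s(2)) = t(8) = 5, t(s(3)) = t(9) = 10, t(s(4)) = t(7) = 3, t(s(5)) = t(10) = 9, t(s(6)) = t(1) = 6, t(s(7)) = t(6) = 1, t(s(8)) = t(4) = 4, t(s(9)) = t(3) = 8, t(s(10)) = t(2) = 2.
Hence st = [7 5 10 3 9 6 1 4 8 2].

7 5 10 3 9 6 1 4 8 2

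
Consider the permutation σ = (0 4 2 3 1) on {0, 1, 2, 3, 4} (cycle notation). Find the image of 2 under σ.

2 appears in (0 4 2 3 1); the next entry (wrapping around) is 3.

3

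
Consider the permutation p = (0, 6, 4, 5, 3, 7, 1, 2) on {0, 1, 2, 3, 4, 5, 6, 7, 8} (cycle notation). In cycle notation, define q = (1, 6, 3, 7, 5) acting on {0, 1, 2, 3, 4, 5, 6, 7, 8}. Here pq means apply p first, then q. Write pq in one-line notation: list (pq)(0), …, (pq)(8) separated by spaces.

3 2 0 5 1 7 4 6 8

For each element, apply p then q: 0 → 6 → 3; 1 → 2 → 2; 2 → 0 → 0; 3 → 7 → 5; 4 → 5 → 1; 5 → 3 → 7; 6 → 4 → 4; 7 → 1 → 6; 8 → 8 → 8.
Collecting the images, pq = [3 2 0 5 1 7 4 6 8].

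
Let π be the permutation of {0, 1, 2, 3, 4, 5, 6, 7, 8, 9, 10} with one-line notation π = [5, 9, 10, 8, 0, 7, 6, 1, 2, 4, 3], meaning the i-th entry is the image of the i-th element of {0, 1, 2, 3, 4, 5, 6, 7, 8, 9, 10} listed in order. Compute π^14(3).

2

Tracing 3 → 8 → … returns to 3 after 4 steps, so 3 lies in a 4-cycle (2 10 3 8).
On a 4-cycle, π^4 is the identity, so π^14 = π^2 there (14 ≡ 2 mod 4).
Advancing 2 steps from 3: 3 → 8 → 2.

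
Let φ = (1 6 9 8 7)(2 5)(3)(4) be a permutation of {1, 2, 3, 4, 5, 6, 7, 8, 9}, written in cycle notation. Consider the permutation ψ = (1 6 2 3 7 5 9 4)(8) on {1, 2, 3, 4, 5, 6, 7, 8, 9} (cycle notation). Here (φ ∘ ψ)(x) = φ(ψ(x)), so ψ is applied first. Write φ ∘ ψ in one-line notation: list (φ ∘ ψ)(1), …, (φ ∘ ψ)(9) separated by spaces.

(φ ∘ ψ)(x) = φ(ψ(x)). Computing each image: φ(ψ(1)) = φ(6) = 9, φ(ψ(2)) = φ(3) = 3, φ(ψ(3)) = φ(7) = 1, φ(ψ(4)) = φ(1) = 6, φ(ψ(5)) = φ(9) = 8, φ(ψ(6)) = φ(2) = 5, φ(ψ(7)) = φ(5) = 2, φ(ψ(8)) = φ(8) = 7, φ(ψ(9)) = φ(4) = 4.
Hence φ ∘ ψ = [9 3 1 6 8 5 2 7 4].

9 3 1 6 8 5 2 7 4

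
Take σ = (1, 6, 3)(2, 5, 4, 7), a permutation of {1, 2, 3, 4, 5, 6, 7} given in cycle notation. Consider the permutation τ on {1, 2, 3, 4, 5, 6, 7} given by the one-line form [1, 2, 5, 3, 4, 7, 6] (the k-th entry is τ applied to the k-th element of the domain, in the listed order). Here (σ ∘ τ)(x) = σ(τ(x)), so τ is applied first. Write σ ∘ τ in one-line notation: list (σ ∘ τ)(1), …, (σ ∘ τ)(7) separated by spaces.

6 5 4 1 7 2 3

(σ ∘ τ)(x) = σ(τ(x)). Computing each image: σ(τ(1)) = σ(1) = 6, σ(τ(2)) = σ(2) = 5, σ(τ(3)) = σ(5) = 4, σ(τ(4)) = σ(3) = 1, σ(τ(5)) = σ(4) = 7, σ(τ(6)) = σ(7) = 2, σ(τ(7)) = σ(6) = 3.
Hence σ ∘ τ = [6 5 4 1 7 2 3].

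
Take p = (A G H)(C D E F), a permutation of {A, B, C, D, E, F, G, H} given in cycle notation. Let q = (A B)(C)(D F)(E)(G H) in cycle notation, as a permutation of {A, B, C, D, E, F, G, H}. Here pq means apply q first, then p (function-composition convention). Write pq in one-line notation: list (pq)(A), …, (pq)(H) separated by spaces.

B G D C F E A H

(pq)(x) = p(q(x)). Computing each image: p(q(A)) = p(B) = B, p(q(B)) = p(A) = G, p(q(C)) = p(C) = D, p(q(D)) = p(F) = C, p(q(E)) = p(E) = F, p(q(F)) = p(D) = E, p(q(G)) = p(H) = A, p(q(H)) = p(G) = H.
Hence pq = [B G D C F E A H].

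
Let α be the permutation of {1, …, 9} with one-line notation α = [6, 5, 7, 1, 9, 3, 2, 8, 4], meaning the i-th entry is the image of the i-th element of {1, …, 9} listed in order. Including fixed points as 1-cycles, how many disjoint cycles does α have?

The cycle decomposition is (1 6 3 7 2 5 9 4)(8), which has 2 cycles (counting 1-cycles).

2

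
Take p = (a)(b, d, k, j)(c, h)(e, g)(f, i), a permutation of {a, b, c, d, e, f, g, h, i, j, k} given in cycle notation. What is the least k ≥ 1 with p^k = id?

The cycle type of p is (4, 2, 2, 2, 1).
The order is lcm(4, 2, 2, 2) = 4.

4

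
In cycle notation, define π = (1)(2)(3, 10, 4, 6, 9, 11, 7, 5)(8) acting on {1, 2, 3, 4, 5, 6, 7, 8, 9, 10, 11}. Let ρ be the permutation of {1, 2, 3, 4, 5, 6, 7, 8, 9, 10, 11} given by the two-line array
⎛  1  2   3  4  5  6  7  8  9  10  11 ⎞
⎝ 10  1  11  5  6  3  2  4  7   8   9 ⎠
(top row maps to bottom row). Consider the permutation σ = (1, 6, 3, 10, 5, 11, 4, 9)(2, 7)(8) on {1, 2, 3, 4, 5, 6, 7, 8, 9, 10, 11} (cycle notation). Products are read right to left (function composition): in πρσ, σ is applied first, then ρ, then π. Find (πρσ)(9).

(πρσ)(9) = π(ρ(σ(9))). σ(9) = 1, then ρ(1) = 10, then π(10) = 4, so the result is 4.

4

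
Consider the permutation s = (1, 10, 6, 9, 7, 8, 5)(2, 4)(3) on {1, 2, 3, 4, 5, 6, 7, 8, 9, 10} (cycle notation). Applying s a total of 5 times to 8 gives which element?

8 lies in the 7-cycle (1, 10, 6, 9, 7, 8, 5).
Stepping 5 places around the cycle: 8 → 5 → 1 → 10 → 6 → 9.

9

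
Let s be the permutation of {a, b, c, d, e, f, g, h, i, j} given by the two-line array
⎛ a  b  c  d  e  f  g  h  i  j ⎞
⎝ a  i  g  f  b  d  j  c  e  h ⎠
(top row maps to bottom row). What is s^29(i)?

b

Tracing i → e → … returns to i after 3 steps, so i lies in a 3-cycle (b i e).
Powers repeat with period 3 on this cycle, and 29 mod 3 = 2, so s^29(i) = s^2(i).
Stepping 2 places around the cycle: i → e → b.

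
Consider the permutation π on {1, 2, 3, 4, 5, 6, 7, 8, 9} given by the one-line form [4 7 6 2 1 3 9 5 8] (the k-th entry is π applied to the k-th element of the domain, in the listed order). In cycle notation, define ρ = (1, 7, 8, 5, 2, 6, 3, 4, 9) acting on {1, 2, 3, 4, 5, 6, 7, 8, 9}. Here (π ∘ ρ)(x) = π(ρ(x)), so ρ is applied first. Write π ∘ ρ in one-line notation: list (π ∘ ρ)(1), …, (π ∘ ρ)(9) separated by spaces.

9 3 2 8 7 6 5 1 4

Chase each element through ρ then π: 1 → 7 → 9; 2 → 6 → 3; 3 → 4 → 2; 4 → 9 → 8; 5 → 2 → 7; 6 → 3 → 6; 7 → 8 → 5; 8 → 5 → 1; 9 → 1 → 4.
Collecting the images, π ∘ ρ = [9 3 2 8 7 6 5 1 4].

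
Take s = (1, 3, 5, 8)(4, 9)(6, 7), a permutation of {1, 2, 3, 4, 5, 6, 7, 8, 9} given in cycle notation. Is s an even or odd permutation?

The cycle lengths are 4, 2, 2, 1.
A cycle of length ℓ contributes ℓ−1 transpositions, so s is a product of 3 + 1 + 1 = 5 transpositions — odd.

odd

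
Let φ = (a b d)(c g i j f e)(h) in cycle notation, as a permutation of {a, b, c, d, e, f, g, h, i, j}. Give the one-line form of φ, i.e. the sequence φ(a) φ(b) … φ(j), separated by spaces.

b d g a c e i h j f

Reading each image from the cycles: a→b, b→d, c→g, d→a, e→c, f→e, g→i, h→h, i→j, j→f.
So the one-line form is b d g a c e i h j f.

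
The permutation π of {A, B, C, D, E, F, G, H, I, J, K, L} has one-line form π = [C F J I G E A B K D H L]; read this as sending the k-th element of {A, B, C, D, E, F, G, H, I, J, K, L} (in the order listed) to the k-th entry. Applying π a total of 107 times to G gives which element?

B

Tracing G → A → … returns to G after 11 steps, so G lies in an 11-cycle (A C J D I K H B F E G).
Powers repeat with period 11 on this cycle, and 107 mod 11 = 8, so π^107(G) = π^8(G).
Stepping 8 places around the cycle: G → A → C → J → D → I → K → H → B.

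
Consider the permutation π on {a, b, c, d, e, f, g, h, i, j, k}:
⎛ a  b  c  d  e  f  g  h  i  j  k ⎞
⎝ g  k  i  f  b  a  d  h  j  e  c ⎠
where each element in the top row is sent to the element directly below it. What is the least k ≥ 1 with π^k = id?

Writing π as disjoint cycles, the cycle lengths are 6, 4, 1.
Since disjoint cycles commute, ord(π) = lcm(6, 4) = 12.

12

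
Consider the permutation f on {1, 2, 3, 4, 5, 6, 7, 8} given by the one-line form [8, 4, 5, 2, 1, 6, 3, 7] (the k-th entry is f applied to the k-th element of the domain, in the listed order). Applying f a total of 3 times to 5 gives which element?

Tracing 5 → 1 → … returns to 5 after 5 steps, so 5 lies in a 5-cycle (1 8 7 3 5).
Advancing 3 steps from 5: 5 → 1 → 8 → 7.

7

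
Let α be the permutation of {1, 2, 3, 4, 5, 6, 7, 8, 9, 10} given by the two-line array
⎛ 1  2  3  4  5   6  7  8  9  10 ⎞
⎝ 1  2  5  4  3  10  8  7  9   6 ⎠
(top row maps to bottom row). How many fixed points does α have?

4

The fixed points (elements with α(x) = x) are {1, 2, 4, 9}, so there are 4.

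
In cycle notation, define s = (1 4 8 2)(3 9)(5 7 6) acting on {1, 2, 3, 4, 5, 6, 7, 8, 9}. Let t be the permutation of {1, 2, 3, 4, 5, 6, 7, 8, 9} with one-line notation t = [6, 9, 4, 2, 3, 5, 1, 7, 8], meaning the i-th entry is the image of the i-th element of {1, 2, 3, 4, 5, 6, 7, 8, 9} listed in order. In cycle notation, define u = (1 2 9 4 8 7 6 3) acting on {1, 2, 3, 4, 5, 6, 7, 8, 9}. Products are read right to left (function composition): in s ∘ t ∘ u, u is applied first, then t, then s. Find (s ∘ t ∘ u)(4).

(s ∘ t ∘ u)(4) = s(t(u(4))). u(4) = 8, then t(8) = 7, then s(7) = 6, so the result is 6.

6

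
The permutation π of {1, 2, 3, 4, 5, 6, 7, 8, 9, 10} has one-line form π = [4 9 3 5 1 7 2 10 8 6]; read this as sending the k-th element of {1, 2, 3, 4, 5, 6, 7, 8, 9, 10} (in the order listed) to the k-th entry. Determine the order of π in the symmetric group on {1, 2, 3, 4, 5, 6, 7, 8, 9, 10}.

6

The disjoint-cycle form of π has cycle lengths 6, 3, 1.
The order is lcm(6, 3) = 6.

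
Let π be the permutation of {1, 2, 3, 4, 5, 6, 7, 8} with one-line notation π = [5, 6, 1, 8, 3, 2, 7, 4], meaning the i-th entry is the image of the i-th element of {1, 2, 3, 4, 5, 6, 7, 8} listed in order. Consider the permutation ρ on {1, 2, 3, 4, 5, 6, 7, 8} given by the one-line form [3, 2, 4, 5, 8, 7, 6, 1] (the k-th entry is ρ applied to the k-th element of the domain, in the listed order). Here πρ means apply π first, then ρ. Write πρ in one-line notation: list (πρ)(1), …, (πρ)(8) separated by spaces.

(πρ)(x) = ρ(π(x)). Computing each image: ρ(π(1)) = ρ(5) = 8, ρ(π(2)) = ρ(6) = 7, ρ(π(3)) = ρ(1) = 3, ρ(π(4)) = ρ(8) = 1, ρ(π(5)) = ρ(3) = 4, ρ(π(6)) = ρ(2) = 2, ρ(π(7)) = ρ(7) = 6, ρ(π(8)) = ρ(4) = 5.
Hence πρ = [8 7 3 1 4 2 6 5].

8 7 3 1 4 2 6 5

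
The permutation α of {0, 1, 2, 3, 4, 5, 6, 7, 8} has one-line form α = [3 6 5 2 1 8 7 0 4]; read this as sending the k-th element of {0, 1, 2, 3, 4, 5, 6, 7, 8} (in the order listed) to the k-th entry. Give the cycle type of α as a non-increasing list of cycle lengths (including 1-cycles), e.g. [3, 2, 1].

The disjoint cycles are (0, 3, 2, 5, 8, 4, 1, 6, 7), with lengths 9 in non-increasing order.

[9]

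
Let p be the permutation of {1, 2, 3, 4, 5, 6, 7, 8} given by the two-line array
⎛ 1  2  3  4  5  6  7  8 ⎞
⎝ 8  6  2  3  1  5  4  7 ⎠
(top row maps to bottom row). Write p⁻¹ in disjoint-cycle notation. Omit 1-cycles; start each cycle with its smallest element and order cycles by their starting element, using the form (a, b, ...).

The cycle decomposition of p is (1, 8, 7, 4, 3, 2, 6, 5).
Reversing each cycle (and rotating so the smallest element leads) gives p⁻¹ = (1, 5, 6, 2, 3, 4, 7, 8).

(1, 5, 6, 2, 3, 4, 7, 8)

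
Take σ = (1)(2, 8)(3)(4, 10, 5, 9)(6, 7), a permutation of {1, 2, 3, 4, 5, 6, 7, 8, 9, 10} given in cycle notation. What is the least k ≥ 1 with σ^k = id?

The disjoint cycles have lengths 4, 2, 2, 1, 1.
The order of σ is the least common multiple of its cycle lengths: lcm(4, 2, 2) = 4.

4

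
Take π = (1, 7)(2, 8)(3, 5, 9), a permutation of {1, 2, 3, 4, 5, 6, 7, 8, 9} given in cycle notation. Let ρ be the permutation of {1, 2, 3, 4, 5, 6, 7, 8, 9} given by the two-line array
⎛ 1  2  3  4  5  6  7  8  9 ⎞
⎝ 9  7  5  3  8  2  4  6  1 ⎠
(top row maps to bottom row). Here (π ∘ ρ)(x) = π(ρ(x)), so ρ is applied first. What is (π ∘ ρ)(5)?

2

ρ(5) = 8, then π(8) = 2; composing gives (π ∘ ρ)(5) = 2.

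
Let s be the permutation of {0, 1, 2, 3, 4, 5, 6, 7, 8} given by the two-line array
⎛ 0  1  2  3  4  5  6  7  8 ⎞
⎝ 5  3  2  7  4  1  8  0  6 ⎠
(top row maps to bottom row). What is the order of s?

Writing s as disjoint cycles, the cycle lengths are 5, 2, 1, 1.
Since disjoint cycles commute, ord(s) = lcm(5, 2) = 10.

10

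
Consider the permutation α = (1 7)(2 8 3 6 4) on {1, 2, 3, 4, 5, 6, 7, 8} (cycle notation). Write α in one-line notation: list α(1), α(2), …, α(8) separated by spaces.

Image by image: 1↦7, 2↦8, 3↦6, 4↦2, 5↦5, 6↦4, 7↦1, 8↦3.
Listing these in domain order gives 7 8 6 2 5 4 1 3.

7 8 6 2 5 4 1 3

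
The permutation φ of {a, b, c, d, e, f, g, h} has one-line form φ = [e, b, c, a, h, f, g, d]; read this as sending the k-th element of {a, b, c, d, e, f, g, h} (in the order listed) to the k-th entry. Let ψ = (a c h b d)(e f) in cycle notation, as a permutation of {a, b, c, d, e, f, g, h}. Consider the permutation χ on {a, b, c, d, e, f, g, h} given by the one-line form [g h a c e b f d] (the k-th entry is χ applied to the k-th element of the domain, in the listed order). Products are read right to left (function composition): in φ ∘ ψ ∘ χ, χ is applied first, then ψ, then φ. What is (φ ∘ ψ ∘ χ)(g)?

h

(φ ∘ ψ ∘ χ)(g) = φ(ψ(χ(g))). χ(g) = f, then ψ(f) = e, then φ(e) = h, so the result is h.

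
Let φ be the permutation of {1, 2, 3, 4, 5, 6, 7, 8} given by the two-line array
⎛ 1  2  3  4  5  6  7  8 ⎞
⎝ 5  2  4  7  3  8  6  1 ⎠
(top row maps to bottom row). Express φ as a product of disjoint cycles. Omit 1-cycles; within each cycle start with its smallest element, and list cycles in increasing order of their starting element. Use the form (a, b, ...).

(1, 5, 3, 4, 7, 6, 8)

Iterating φ from 1 gives 1 → 5 → 3 → 4 → 7 → 6 → 8 → 1; that is the 7-cycle (1, 5, 3, 4, 7, 6, 8).
Continuing from each remaining unvisited element yields (1, 5, 3, 4, 7, 6, 8).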